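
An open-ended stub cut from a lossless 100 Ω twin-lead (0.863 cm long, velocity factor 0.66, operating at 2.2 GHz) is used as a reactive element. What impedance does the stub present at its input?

Z_in ≈ −j145 Ω

λ = v/f = 0.66·c / 2.2 GHz = 0.09 m
βl = 2π·l/λ = 2π × 0.0959 = 34.5°
tan(βl) = 0.688
For an open-ended stub, Z_in = −jZ_0·cot(βl) = −jZ_0/tan(βl)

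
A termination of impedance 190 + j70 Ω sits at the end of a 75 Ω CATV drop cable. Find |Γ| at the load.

|Γ| ≈ 0.491

Γ = (Z_L − Z_0)/(Z_L + Z_0) = (115 + j70)/(265 + j70)
|Γ| = 135/274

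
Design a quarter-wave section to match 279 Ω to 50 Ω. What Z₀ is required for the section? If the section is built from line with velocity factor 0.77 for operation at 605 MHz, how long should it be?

Z_qwt = √(Z_0·R_L) = √(50 × 279) = √13950
λ = 0.77·c/f = 0.382 m, so l = λ/4 = 0.0955 m

Z_qwt ≈ 118 Ω; length ≈ 9.55 cm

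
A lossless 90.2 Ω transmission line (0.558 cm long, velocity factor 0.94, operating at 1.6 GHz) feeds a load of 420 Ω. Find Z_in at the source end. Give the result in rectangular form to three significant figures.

λ = v/f = 0.94·c / 1.6 GHz = 0.176 m
βl = 2π·l/λ = 2π × 0.0317 = 11.4°
tan(βl) = tan(11.4°) = 0.202
Z_in = Z_0·(Z_L + jZ_0·tanβl)/(Z_0 + jZ_L·tanβl)
     = 90.2·(420 + j18.2)/(90.2 + j84.7)

Z_in ≈ 232 − j200 Ω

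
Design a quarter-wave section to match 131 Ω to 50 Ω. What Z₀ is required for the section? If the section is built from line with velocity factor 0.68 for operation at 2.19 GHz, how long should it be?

Z_qwt = √(Z_0·R_L) = √(50 × 131) = √6550
λ = 0.68·c/f = 0.0932 m, so l = λ/4 = 0.0233 m

Z_qwt ≈ 80.9 Ω; length ≈ 2.33 cm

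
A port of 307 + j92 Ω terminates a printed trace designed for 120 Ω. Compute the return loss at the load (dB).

RL ≈ 6.43 dB

Γ = (187 + j92)/(427 + j92), |Γ| = 0.477
RL = −20·log₁₀|Γ| = −20·log₁₀(0.477)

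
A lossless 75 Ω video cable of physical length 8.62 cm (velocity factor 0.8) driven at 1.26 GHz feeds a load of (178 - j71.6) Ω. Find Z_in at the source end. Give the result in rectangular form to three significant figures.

Z_in ≈ 189 + j61 Ω

λ = v/f = 0.8·c / 1.26 GHz = 0.19 m
βl = 2π·l/λ = 2π × 0.453 = 163°
tan(βl) = tan(163°) = -0.307
Z_in = Z_0·(Z_L + jZ_0·tanβl)/(Z_0 + jZ_L·tanβl)
     = 75·(178 − j94.6)/(53 − j54.7)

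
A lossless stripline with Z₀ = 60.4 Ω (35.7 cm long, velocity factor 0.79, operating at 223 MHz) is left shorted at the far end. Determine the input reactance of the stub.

X_in ≈ -101 Ω (capacitive)

λ = v/f = 0.79·c / 223 MHz = 1.06 m
βl = 2π·l/λ = 2π × 0.336 = 121°
tan(βl) = -1.67
For a shorted stub, Z_in = jZ_0·tan(βl)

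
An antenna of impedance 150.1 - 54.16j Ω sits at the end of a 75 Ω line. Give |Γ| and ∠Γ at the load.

Γ = (Z_L − Z_0)/(Z_L + Z_0) = (75.1 − j54.16)/(225.1 − j54.16)
|Γ| = 92.6/232 = 0.4

Γ ≈ 0.4 ∠ -22.3°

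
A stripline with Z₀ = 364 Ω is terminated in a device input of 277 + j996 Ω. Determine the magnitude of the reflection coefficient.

Γ = (Z_L − Z_0)/(Z_L + Z_0) = (-87 + j996)/(641 + j996)
|Γ| = 1000/1180

|Γ| ≈ 0.844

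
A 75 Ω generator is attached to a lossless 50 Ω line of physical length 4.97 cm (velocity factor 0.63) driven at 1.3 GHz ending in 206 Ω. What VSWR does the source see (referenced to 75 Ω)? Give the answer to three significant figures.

VSWR ≈ 5.19

λ = v/f = 0.63·c / 1.3 GHz = 0.145 m
βl = 2π·l/λ = 2π × 0.342 = 123°
tan(βl) = -1.54
Z_in = Z_0·(Z_L + jZ_0·tanβl)/(Z_0 + jZ_L·tanβl) = 16.9 + j29.9 Ω
Γ_s = (Z_in − Z_s)/(Z_in + Z_s) = (-58.1 + j29.9)/(91.9 + j29.9), |Γ_s| = 0.677
VSWR = (1 + |Γ_s|)/(1 − |Γ_s|)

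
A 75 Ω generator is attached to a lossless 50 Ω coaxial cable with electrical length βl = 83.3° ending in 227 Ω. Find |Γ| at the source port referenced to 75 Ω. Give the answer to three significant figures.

tan(βl) = 8.51
Z_in = Z_0·(Z_L + jZ_0·tanβl)/(Z_0 + jZ_L·tanβl) = 11.2 − j5.58 Ω
Γ_s = (Z_in − Z_s)/(Z_in + Z_s) = (-63.8 − j5.58)/(86.2 − j5.58), |Γ_s| = 0.742

|Γ| ≈ 0.742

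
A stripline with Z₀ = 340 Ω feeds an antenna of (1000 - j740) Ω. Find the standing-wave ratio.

Γ = (Z_L − Z_0)/(Z_L + Z_0) = (660 − j740)/(1340 − j740)
|Γ| = 992/1530 = 0.648
VSWR = (1 + |Γ|)/(1 − |Γ|) = 1.65/0.352

VSWR ≈ 4.68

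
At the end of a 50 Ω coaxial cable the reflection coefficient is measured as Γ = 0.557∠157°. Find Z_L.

Z_L = Z_0·(1 + Γ)/(1 − Γ) = 50·(0.487 + j0.218)/(1.51 − j0.218)

Z_L ≈ 14.8 + j9.32 Ω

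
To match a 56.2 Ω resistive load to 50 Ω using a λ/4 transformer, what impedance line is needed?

Z_qwt = √(Z_0·R_L) = √(50 × 56.2) = √2810

Z_qwt ≈ 53 Ω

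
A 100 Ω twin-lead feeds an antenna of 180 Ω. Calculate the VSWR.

VSWR ≈ 1.8

Γ = (180 − 100)/(180 + 100) = 0.286
VSWR = (1 + 0.286)/(1 − 0.286)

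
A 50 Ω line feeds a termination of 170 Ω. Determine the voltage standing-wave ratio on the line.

VSWR ≈ 3.4

Γ = (170 − 50)/(170 + 50) = 0.545
VSWR = (1 + 0.545)/(1 − 0.545)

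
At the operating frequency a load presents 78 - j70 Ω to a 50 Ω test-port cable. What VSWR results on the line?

VSWR ≈ 3.14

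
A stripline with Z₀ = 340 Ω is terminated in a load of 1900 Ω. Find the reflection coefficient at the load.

Γ = 0.696

Γ = (Z_L − Z_0)/(Z_L + Z_0) = (1900 − 340)/(1900 + 340) = 1560/2240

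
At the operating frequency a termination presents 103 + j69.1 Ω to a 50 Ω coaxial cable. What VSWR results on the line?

Γ = (Z_L − Z_0)/(Z_L + Z_0) = (53 + j69.1)/(153 + j69.1)
|Γ| = 87.1/168 = 0.519
VSWR = (1 + |Γ|)/(1 − |Γ|) = 1.52/0.481

VSWR ≈ 3.16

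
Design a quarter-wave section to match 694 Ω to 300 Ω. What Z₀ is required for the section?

Z_qwt ≈ 456 Ω

Z_qwt = √(Z_0·R_L) = √(300 × 694) = √208200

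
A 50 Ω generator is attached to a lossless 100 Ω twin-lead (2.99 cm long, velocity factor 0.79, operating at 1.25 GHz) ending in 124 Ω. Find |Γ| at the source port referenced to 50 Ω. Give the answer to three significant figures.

|Γ| ≈ 0.311

λ = v/f = 0.79·c / 1.25 GHz = 0.19 m
βl = 2π·l/λ = 2π × 0.158 = 56.8°
tan(βl) = 1.53
Z_in = Z_0·(Z_L + jZ_0·tanβl)/(Z_0 + jZ_L·tanβl) = 90.1 − j17.9 Ω
Γ_s = (Z_in − Z_s)/(Z_in + Z_s) = (40.1 − j17.9)/(140 − j17.9), |Γ_s| = 0.311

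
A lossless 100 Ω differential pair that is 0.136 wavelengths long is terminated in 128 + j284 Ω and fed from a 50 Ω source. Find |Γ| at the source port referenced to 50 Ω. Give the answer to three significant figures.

βl = 2π × 0.136 = 49°
tan(βl) = 1.15
Z_in = Z_0·(Z_L + jZ_0·tanβl)/(Z_0 + jZ_L·tanβl) = 40.8 − j150 Ω
Γ_s = (Z_in − Z_s)/(Z_in + Z_s) = (-9.22 − j150)/(90.8 − j150), |Γ_s| = 0.857

|Γ| ≈ 0.857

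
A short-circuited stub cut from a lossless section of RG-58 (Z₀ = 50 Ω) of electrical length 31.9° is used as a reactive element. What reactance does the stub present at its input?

tan(βl) = 0.622
For a short-circuited stub, Z_in = jZ_0·tan(βl)

X_in ≈ 31.1 Ω (inductive)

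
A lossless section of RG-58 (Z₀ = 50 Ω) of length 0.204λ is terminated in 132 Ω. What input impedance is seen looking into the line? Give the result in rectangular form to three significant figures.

βl = 2π × 0.204 = 73.4°
tan(βl) = tan(73.4°) = 3.36
Z_in = Z_0·(Z_L + jZ_0·tanβl)/(Z_0 + jZ_L·tanβl)
     = 50·(132 + j168)/(50 + j444)

Z_in ≈ 20.4 − j12.6 Ω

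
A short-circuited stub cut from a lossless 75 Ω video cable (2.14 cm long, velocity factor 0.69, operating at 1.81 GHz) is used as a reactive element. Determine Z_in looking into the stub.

Z_in ≈ +j180 Ω

λ = v/f = 0.69·c / 1.81 GHz = 0.114 m
βl = 2π·l/λ = 2π × 0.187 = 67.4°
tan(βl) = 2.4
For a short-circuited stub, Z_in = jZ_0·tan(βl)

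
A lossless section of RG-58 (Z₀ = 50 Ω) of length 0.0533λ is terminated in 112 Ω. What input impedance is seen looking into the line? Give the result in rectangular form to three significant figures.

Z_in ≈ 78.1 − j43.5 Ω

βl = 2π × 0.0533 = 19.2°
tan(βl) = tan(19.2°) = 0.348
Z_in = Z_0·(Z_L + jZ_0·tanβl)/(Z_0 + jZ_L·tanβl)
     = 50·(112 + j17.4)/(50 + j39)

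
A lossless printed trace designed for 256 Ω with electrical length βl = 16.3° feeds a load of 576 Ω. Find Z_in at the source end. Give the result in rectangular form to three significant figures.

Z_in ≈ 436 − j212 Ω

tan(βl) = tan(16.3°) = 0.292
Z_in = Z_0·(Z_L + jZ_0·tanβl)/(Z_0 + jZ_L·tanβl)
     = 256·(576 + j74.9)/(256 + j168)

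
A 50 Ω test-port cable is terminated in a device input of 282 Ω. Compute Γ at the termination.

Γ = 0.699

Γ = (Z_L − Z_0)/(Z_L + Z_0) = (282 − 50)/(282 + 50) = 232/332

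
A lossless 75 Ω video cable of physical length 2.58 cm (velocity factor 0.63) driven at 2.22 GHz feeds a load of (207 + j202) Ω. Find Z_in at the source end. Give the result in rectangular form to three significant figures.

λ = v/f = 0.63·c / 2.22 GHz = 0.0851 m
βl = 2π·l/λ = 2π × 0.303 = 109°
tan(βl) = tan(109°) = -2.89
Z_in = Z_0·(Z_L + jZ_0·tanβl)/(Z_0 + jZ_L·tanβl)
     = 75·(207 − j14.6)/(658 − j598)

Z_in ≈ 13.8 + j10.8 Ω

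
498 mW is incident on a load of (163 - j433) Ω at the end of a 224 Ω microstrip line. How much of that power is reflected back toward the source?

|Γ| = |(-61 − j433)/(387 − j433)| = 0.753
|Γ|² = 0.567
P_refl = |Γ|²·P_inc = 282 mW, P_del = (1 − |Γ|²)·P_inc = 216 mW

P_reflected ≈ 282 mW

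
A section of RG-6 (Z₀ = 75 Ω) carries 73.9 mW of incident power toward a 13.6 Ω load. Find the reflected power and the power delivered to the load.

P_reflected ≈ 35.5 mW; P_delivered ≈ 38.4 mW

Γ = (13.6 − 75)/(13.6 + 75) = -0.693
|Γ|² = 0.48
P_refl = |Γ|²·P_inc = 35.5 mW, P_del = (1 − |Γ|²)·P_inc = 38.4 mW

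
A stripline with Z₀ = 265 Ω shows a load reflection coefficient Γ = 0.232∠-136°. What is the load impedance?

Z_L = Z_0·(1 + Γ)/(1 − Γ) = 265·(0.833 − j0.161)/(1.17 + j0.161)

Z_L ≈ 181 − j61.6 Ω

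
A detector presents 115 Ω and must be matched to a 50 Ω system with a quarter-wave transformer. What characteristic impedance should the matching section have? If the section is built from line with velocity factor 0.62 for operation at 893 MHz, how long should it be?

Z_qwt ≈ 75.8 Ω; length ≈ 5.21 cm

Z_qwt = √(Z_0·R_L) = √(50 × 115) = √5750
λ = 0.62·c/f = 0.208 m, so l = λ/4 = 0.0521 m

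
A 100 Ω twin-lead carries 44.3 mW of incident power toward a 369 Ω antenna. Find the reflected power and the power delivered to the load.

Γ = (369 − 100)/(369 + 100) = 0.574
|Γ|² = 0.329
P_refl = |Γ|²·P_inc = 14.6 mW, P_del = (1 − |Γ|²)·P_inc = 29.7 mW

P_reflected ≈ 14.6 mW; P_delivered ≈ 29.7 mW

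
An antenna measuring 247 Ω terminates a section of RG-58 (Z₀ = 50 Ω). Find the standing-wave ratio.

VSWR ≈ 4.94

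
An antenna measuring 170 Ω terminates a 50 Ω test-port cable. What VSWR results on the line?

Γ = (170 − 50)/(170 + 50) = 0.545
VSWR = (1 + 0.545)/(1 − 0.545)

VSWR ≈ 3.4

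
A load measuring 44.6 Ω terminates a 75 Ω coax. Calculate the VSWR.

VSWR ≈ 1.68

For a purely resistive load, VSWR = R_L/Z_0 or Z_0/R_L (whichever > 1) = 75/44.6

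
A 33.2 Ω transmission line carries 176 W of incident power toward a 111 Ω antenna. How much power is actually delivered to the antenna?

P_delivered ≈ 125 W

Γ = (111 − 33.2)/(111 + 33.2) = 0.54
|Γ|² = 0.291
P_refl = |Γ|²·P_inc = 51.2 W, P_del = (1 − |Γ|²)·P_inc = 125 W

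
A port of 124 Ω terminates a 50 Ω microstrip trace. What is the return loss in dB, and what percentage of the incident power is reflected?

RL ≈ 7.43 dB; 18.1% of incident power reflected

Γ = (124 − 50)/(124 + 50) = 0.425
RL = −20·log₁₀(0.425) = 7.43 dB
P_refl/P_inc = |Γ|² = 0.181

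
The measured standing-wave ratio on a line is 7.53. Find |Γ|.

|Γ| ≈ 0.766

|Γ| = (S − 1)/(S + 1) = (7.53 − 1)/(7.53 + 1) = 6.53/8.53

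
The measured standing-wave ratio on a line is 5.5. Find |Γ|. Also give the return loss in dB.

|Γ| = (S − 1)/(S + 1) = (5.5 − 1)/(5.5 + 1) = 4.5/6.5
RL = −20·log₁₀|Γ| = −20·log₁₀(0.692)

|Γ| ≈ 0.692; return loss ≈ 3.19 dB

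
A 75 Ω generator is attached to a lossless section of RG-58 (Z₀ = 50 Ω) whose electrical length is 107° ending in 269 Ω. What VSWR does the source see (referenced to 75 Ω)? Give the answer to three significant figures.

tan(βl) = -3.27
Z_in = Z_0·(Z_L + jZ_0·tanβl)/(Z_0 + jZ_L·tanβl) = 10.1 + j14.7 Ω
Γ_s = (Z_in − Z_s)/(Z_in + Z_s) = (-64.9 + j14.7)/(85.1 + j14.7), |Γ_s| = 0.77
VSWR = (1 + |Γ_s|)/(1 − |Γ_s|)

VSWR ≈ 7.69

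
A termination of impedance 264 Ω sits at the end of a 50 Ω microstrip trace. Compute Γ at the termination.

Γ = (Z_L − Z_0)/(Z_L + Z_0) = (264 − 50)/(264 + 50) = 214/314

Γ = 0.682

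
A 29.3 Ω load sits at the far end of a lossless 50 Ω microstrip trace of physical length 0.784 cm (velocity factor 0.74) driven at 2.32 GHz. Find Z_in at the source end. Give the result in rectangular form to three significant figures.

Z_in ≈ 34.8 + j16.7 Ω

λ = v/f = 0.74·c / 2.32 GHz = 0.0957 m
βl = 2π·l/λ = 2π × 0.0819 = 29.5°
tan(βl) = tan(29.5°) = 0.566
Z_in = Z_0·(Z_L + jZ_0·tanβl)/(Z_0 + jZ_L·tanβl)
     = 50·(29.3 + j28.3)/(50 + j16.6)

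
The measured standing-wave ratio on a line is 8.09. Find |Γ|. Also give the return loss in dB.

|Γ| = (S − 1)/(S + 1) = (8.09 − 1)/(8.09 + 1) = 7.09/9.09
RL = −20·log₁₀|Γ| = −20·log₁₀(0.78)

|Γ| ≈ 0.78; return loss ≈ 2.16 dB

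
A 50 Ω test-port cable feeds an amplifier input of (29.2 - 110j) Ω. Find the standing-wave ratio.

VSWR ≈ 10.5

Γ = (Z_L − Z_0)/(Z_L + Z_0) = (-20.8 − j110)/(79.2 − j110)
|Γ| = 112/136 = 0.826
VSWR = (1 + |Γ|)/(1 − |Γ|) = 1.83/0.174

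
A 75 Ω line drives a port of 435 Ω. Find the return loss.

RL ≈ 3.03 dB

Γ = (435 − 75)/(435 + 75) = 0.706
RL = −20·log₁₀|Γ| = −20·log₁₀(0.706)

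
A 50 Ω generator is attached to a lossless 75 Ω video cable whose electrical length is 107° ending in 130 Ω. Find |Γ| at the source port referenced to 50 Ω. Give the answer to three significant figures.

tan(βl) = -3.27
Z_in = Z_0·(Z_L + jZ_0·tanβl)/(Z_0 + jZ_L·tanβl) = 45.9 + j14.8 Ω
Γ_s = (Z_in − Z_s)/(Z_in + Z_s) = (-4.11 + j14.8)/(95.9 + j14.8), |Γ_s| = 0.159

|Γ| ≈ 0.159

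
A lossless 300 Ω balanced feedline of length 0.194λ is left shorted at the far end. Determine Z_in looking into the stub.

βl = 2π × 0.194 = 69.8°
tan(βl) = 2.72
For a shorted stub, Z_in = jZ_0·tan(βl)

Z_in ≈ +j817 Ω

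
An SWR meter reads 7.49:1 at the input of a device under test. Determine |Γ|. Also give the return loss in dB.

|Γ| ≈ 0.764; return loss ≈ 2.33 dB

|Γ| = (S − 1)/(S + 1) = (7.49 − 1)/(7.49 + 1) = 6.49/8.49
RL = −20·log₁₀|Γ| = −20·log₁₀(0.764)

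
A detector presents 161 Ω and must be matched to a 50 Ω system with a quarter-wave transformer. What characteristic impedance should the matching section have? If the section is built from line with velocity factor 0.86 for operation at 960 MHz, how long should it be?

Z_qwt ≈ 89.7 Ω; length ≈ 6.72 cm

Z_qwt = √(Z_0·R_L) = √(50 × 161) = √8050
λ = 0.86·c/f = 0.269 m, so l = λ/4 = 0.0672 m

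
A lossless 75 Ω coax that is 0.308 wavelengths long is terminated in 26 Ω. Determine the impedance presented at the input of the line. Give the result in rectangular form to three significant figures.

βl = 2π × 0.308 = 111°
tan(βl) = tan(111°) = -2.62
Z_in = Z_0·(Z_L + jZ_0·tanβl)/(Z_0 + jZ_L·tanβl)
     = 75·(26 − j197)/(75 − j68.2)

Z_in ≈ 112 − j94.7 Ω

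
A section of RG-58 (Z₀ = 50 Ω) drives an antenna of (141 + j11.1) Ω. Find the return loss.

Γ = (91 + j11.1)/(191 + j11.1), |Γ| = 0.479
RL = −20·log₁₀|Γ| = −20·log₁₀(0.479)

RL ≈ 6.39 dB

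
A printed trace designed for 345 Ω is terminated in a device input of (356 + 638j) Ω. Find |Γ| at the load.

Γ = (Z_L − Z_0)/(Z_L + Z_0) = (11 + j638)/(701 + j638)
|Γ| = 638/948

|Γ| ≈ 0.673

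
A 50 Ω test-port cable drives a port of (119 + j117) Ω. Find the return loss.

Γ = (69 + j117)/(169 + j117), |Γ| = 0.661
RL = −20·log₁₀|Γ| = −20·log₁₀(0.661)

RL ≈ 3.6 dB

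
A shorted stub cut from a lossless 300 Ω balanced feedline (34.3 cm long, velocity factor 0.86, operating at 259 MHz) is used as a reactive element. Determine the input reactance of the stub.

X_in ≈ -445 Ω (capacitive)

λ = v/f = 0.86·c / 259 MHz = 0.996 m
βl = 2π·l/λ = 2π × 0.344 = 124°
tan(βl) = -1.48
For a shorted stub, Z_in = jZ_0·tan(βl)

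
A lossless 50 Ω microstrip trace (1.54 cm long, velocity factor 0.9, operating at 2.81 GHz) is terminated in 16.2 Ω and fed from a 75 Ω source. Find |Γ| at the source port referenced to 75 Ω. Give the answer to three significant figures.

λ = v/f = 0.9·c / 2.81 GHz = 0.0961 m
βl = 2π·l/λ = 2π × 0.16 = 57.7°
tan(βl) = 1.58
Z_in = Z_0·(Z_L + jZ_0·tanβl)/(Z_0 + jZ_L·tanβl) = 44.9 + j56.1 Ω
Γ_s = (Z_in − Z_s)/(Z_in + Z_s) = (-30.1 + j56.1)/(120 + j56.1), |Γ_s| = 0.481

|Γ| ≈ 0.481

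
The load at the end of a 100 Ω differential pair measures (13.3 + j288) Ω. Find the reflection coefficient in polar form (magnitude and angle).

Γ ≈ 0.972 ∠ 38.2°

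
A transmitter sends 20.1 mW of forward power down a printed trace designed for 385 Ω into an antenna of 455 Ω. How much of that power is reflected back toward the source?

Γ = (455 − 385)/(455 + 385) = 0.0833
|Γ|² = 0.00694
P_refl = |Γ|²·P_inc = 0.14 mW, P_del = (1 − |Γ|²)·P_inc = 20 mW

P_reflected ≈ 0.14 mW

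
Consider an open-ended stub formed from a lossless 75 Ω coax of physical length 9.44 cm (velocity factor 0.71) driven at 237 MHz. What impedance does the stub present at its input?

λ = v/f = 0.71·c / 237 MHz = 0.899 m
βl = 2π·l/λ = 2π × 0.105 = 37.8°
tan(βl) = 0.776
For an open-ended stub, Z_in = −jZ_0·cot(βl) = −jZ_0/tan(βl)

Z_in ≈ −j96.6 Ω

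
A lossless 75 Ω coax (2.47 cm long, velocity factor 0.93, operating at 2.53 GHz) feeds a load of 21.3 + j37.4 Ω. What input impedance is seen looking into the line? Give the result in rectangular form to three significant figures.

λ = v/f = 0.93·c / 2.53 GHz = 0.11 m
βl = 2π·l/λ = 2π × 0.224 = 80.6°
tan(βl) = tan(80.6°) = 6.06
Z_in = Z_0·(Z_L + jZ_0·tanβl)/(Z_0 + jZ_L·tanβl)
     = 75·(21.3 + j492)/(-152 + j129)

Z_in ≈ 114 − j146 Ω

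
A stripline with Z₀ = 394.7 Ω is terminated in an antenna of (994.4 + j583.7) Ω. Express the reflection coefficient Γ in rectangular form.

Γ ≈ 0.517 + j0.203

Γ = (Z_L − Z_0)/(Z_L + Z_0) = (599.7 + j583.7)/(1389 + j583.7)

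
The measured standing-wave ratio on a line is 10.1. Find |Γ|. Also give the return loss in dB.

|Γ| = (S − 1)/(S + 1) = (10.1 − 1)/(10.1 + 1) = 9.1/11.1
RL = −20·log₁₀|Γ| = −20·log₁₀(0.82)

|Γ| ≈ 0.82; return loss ≈ 1.73 dB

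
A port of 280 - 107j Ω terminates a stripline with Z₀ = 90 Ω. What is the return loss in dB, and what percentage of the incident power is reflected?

RL ≈ 4.94 dB; 32.1% of incident power reflected

Γ = (190 − j107)/(370 − j107), |Γ| = 0.566
RL = −20·log₁₀(0.566) = 4.94 dB
P_refl/P_inc = |Γ|² = 0.321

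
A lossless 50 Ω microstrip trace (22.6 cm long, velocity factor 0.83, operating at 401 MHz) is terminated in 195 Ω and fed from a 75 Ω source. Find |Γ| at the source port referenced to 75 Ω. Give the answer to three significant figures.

λ = v/f = 0.83·c / 401 MHz = 0.621 m
βl = 2π·l/λ = 2π × 0.364 = 131°
tan(βl) = -1.15
Z_in = Z_0·(Z_L + jZ_0·tanβl)/(Z_0 + jZ_L·tanβl) = 21.5 + j38.7 Ω
Γ_s = (Z_in − Z_s)/(Z_in + Z_s) = (-53.5 + j38.7)/(96.5 + j38.7), |Γ_s| = 0.636

|Γ| ≈ 0.636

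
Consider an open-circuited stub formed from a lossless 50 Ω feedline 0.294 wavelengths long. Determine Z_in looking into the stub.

Z_in ≈ +j14.2 Ω

βl = 2π × 0.294 = 106°
tan(βl) = -3.52
For an open-circuited stub, Z_in = −jZ_0·cot(βl) = −jZ_0/tan(βl)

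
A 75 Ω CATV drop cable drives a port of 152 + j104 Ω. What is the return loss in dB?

RL ≈ 5.71 dB

Γ = (77 + j104)/(227 + j104), |Γ| = 0.518
RL = −20·log₁₀|Γ| = −20·log₁₀(0.518)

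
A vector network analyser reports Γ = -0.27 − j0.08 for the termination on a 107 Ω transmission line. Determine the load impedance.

Z_L ≈ 60.8 − j10.6 Ω

Z_L = Z_0·(1 + Γ)/(1 − Γ) = 107·(0.73 − j0.08)/(1.27 + j0.08)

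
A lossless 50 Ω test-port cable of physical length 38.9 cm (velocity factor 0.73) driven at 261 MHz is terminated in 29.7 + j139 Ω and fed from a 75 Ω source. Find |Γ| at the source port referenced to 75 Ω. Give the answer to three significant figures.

λ = v/f = 0.73·c / 261 MHz = 0.839 m
βl = 2π·l/λ = 2π × 0.464 = 167°
tan(βl) = -0.233
Z_in = Z_0·(Z_L + jZ_0·tanβl)/(Z_0 + jZ_L·tanβl) = 11.5 + j78.3 Ω
Γ_s = (Z_in − Z_s)/(Z_in + Z_s) = (-63.5 + j78.3)/(86.5 + j78.3), |Γ_s| = 0.864

|Γ| ≈ 0.864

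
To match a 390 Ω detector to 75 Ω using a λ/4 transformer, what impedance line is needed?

Z_qwt = √(Z_0·R_L) = √(75 × 390) = √29250

Z_qwt ≈ 171 Ω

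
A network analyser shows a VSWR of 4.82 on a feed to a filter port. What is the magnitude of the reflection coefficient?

|Γ| = (S − 1)/(S + 1) = (4.82 − 1)/(4.82 + 1) = 3.82/5.82

|Γ| ≈ 0.656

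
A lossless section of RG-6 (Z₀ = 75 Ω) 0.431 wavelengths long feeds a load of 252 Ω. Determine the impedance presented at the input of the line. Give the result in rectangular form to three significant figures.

βl = 2π × 0.431 = 155°
tan(βl) = tan(155°) = -0.463
Z_in = Z_0·(Z_L + jZ_0·tanβl)/(Z_0 + jZ_L·tanβl)
     = 75·(252 − j34.7)/(75 − j117)

Z_in ≈ 89.5 + j104 Ω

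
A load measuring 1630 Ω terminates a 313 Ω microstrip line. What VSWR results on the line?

VSWR ≈ 5.21

For a purely resistive load, VSWR = R_L/Z_0 or Z_0/R_L (whichever > 1) = 1630/313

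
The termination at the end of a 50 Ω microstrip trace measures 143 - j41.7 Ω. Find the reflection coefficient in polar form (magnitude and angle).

Γ = (Z_L − Z_0)/(Z_L + Z_0) = (93 − j41.7)/(193 − j41.7)
|Γ| = 102/197 = 0.516

Γ ≈ 0.516 ∠ -12°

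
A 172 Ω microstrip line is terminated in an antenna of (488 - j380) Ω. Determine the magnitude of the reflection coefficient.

|Γ| ≈ 0.649

Γ = (Z_L − Z_0)/(Z_L + Z_0) = (316 − j380)/(660 − j380)
|Γ| = 494/762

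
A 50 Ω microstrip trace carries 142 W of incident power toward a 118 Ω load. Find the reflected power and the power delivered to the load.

P_reflected ≈ 23.3 W; P_delivered ≈ 119 W

Γ = (118 − 50)/(118 + 50) = 0.405
|Γ|² = 0.164
P_refl = |Γ|²·P_inc = 23.3 W, P_del = (1 − |Γ|²)·P_inc = 119 W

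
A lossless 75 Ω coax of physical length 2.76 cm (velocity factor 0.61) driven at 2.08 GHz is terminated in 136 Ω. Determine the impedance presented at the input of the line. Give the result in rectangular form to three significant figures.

λ = v/f = 0.61·c / 2.08 GHz = 0.088 m
βl = 2π·l/λ = 2π × 0.314 = 113°
tan(βl) = tan(113°) = -2.36
Z_in = Z_0·(Z_L + jZ_0·tanβl)/(Z_0 + jZ_L·tanβl)
     = 75·(136 − j177)/(75 − j321)

Z_in ≈ 46.2 + j20.9 Ω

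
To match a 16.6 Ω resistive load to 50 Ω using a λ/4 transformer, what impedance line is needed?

Z_qwt = √(Z_0·R_L) = √(50 × 16.6) = √830

Z_qwt ≈ 28.8 Ω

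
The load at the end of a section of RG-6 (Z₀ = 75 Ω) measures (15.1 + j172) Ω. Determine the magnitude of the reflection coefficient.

Γ = (Z_L − Z_0)/(Z_L + Z_0) = (-59.9 + j172)/(90.1 + j172)
|Γ| = 182/194

|Γ| ≈ 0.938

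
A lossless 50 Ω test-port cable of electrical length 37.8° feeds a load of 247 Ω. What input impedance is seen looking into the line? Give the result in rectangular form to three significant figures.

tan(βl) = tan(37.8°) = 0.776
Z_in = Z_0·(Z_L + jZ_0·tanβl)/(Z_0 + jZ_L·tanβl)
     = 50·(247 + j38.8)/(50 + j192)

Z_in ≈ 25.2 − j57.9 Ω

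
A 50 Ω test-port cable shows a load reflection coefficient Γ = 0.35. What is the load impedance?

Z_L ≈ 104 Ω

Z_L = Z_0·(1 + Γ)/(1 − Γ) = 50·(1.35)/(0.65)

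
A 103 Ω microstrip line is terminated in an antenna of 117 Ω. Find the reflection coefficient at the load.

Γ = 0.0636

Γ = (Z_L − Z_0)/(Z_L + Z_0) = (117 − 103)/(117 + 103) = 14/220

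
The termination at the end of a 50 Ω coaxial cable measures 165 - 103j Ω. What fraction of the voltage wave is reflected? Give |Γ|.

|Γ| ≈ 0.648

Γ = (Z_L − Z_0)/(Z_L + Z_0) = (115 − j103)/(215 − j103)
|Γ| = 154/238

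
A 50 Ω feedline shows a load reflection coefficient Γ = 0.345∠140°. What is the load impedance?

Z_L = Z_0·(1 + Γ)/(1 − Γ) = 50·(0.736 + j0.222)/(1.26 − j0.222)

Z_L ≈ 26.7 + j13.5 Ω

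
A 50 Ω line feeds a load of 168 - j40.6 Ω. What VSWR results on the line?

VSWR ≈ 3.57

Γ = (Z_L − Z_0)/(Z_L + Z_0) = (118 − j40.6)/(218 − j40.6)
|Γ| = 125/222 = 0.563
VSWR = (1 + |Γ|)/(1 − |Γ|) = 1.56/0.437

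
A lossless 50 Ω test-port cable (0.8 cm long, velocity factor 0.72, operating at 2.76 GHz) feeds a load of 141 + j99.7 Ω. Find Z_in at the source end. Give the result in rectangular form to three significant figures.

Z_in ≈ 46.9 − j77.8 Ω

λ = v/f = 0.72·c / 2.76 GHz = 0.0783 m
βl = 2π·l/λ = 2π × 0.102 = 36.8°
tan(βl) = tan(36.8°) = 0.748
Z_in = Z_0·(Z_L + jZ_0·tanβl)/(Z_0 + jZ_L·tanβl)
     = 50·(141 + j137)/(-24.6 + j105)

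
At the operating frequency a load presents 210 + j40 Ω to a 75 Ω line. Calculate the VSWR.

Γ = (Z_L − Z_0)/(Z_L + Z_0) = (135 + j40)/(285 + j40)
|Γ| = 141/288 = 0.489
VSWR = (1 + |Γ|)/(1 − |Γ|) = 1.49/0.511

VSWR ≈ 2.92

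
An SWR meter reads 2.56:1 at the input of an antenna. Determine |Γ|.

|Γ| = (S − 1)/(S + 1) = (2.56 − 1)/(2.56 + 1) = 1.56/3.56

|Γ| ≈ 0.438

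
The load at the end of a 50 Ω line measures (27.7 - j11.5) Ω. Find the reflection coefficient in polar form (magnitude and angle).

Γ ≈ 0.319 ∠ -144°

Γ = (Z_L − Z_0)/(Z_L + Z_0) = (-22.3 − j11.5)/(77.7 − j11.5)
|Γ| = 25.1/78.5 = 0.319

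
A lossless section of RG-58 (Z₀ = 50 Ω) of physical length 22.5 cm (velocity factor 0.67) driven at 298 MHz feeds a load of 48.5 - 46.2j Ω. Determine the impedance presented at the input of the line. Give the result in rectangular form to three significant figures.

λ = v/f = 0.67·c / 298 MHz = 0.674 m
βl = 2π·l/λ = 2π × 0.334 = 120°
tan(βl) = tan(120°) = -1.73
Z_in = Z_0·(Z_L + jZ_0·tanβl)/(Z_0 + jZ_L·tanβl)
     = 50·(48.5 − j132)/(-29.7 − j83.7)

Z_in ≈ 61.1 + j50.7 Ω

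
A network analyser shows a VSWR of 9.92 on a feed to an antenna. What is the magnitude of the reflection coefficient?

|Γ| = (S − 1)/(S + 1) = (9.92 − 1)/(9.92 + 1) = 8.92/10.9

|Γ| ≈ 0.817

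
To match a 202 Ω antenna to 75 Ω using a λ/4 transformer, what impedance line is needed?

Z_qwt ≈ 123 Ω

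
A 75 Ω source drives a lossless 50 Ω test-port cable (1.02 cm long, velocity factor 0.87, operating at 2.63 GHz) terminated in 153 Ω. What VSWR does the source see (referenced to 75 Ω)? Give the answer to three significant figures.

VSWR ≈ 3.02

λ = v/f = 0.87·c / 2.63 GHz = 0.0992 m
βl = 2π·l/λ = 2π × 0.103 = 37°
tan(βl) = 0.754
Z_in = Z_0·(Z_L + jZ_0·tanβl)/(Z_0 + jZ_L·tanβl) = 38 − j49.9 Ω
Γ_s = (Z_in − Z_s)/(Z_in + Z_s) = (-37 − j49.9)/(113 − j49.9), |Γ_s| = 0.503
VSWR = (1 + |Γ_s|)/(1 − |Γ_s|)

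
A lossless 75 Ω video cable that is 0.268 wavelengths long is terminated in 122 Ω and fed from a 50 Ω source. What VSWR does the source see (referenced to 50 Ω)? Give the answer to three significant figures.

VSWR ≈ 1.14

βl = 2π × 0.268 = 96.5°
tan(βl) = -8.8
Z_in = Z_0·(Z_L + jZ_0·tanβl)/(Z_0 + jZ_L·tanβl) = 46.5 + j5.27 Ω
Γ_s = (Z_in − Z_s)/(Z_in + Z_s) = (-3.53 + j5.27)/(96.5 + j5.27), |Γ_s| = 0.0657
VSWR = (1 + |Γ_s|)/(1 − |Γ_s|)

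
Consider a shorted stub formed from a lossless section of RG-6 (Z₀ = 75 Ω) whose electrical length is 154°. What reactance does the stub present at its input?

X_in ≈ -36.6 Ω (capacitive)

tan(βl) = -0.488
For a shorted stub, Z_in = jZ_0·tan(βl)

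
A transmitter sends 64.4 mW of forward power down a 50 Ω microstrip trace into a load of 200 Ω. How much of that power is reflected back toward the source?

P_reflected ≈ 23.2 mW

Γ = (200 − 50)/(200 + 50) = 0.6
|Γ|² = 0.36
P_refl = |Γ|²·P_inc = 23.2 mW, P_del = (1 − |Γ|²)·P_inc = 41.2 mW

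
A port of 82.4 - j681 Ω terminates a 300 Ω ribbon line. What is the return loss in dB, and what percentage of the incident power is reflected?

RL ≈ 0.768 dB; 83.8% of incident power reflected

Γ = (-217.6 − j681)/(382.4 − j681), |Γ| = 0.915
RL = −20·log₁₀(0.915) = 0.768 dB
P_refl/P_inc = |Γ|² = 0.838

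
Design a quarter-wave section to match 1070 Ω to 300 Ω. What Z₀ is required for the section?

Z_qwt ≈ 567 Ω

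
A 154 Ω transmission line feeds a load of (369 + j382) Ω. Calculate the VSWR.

Γ = (Z_L − Z_0)/(Z_L + Z_0) = (215 + j382)/(523 + j382)
|Γ| = 438/648 = 0.677
VSWR = (1 + |Γ|)/(1 − |Γ|) = 1.68/0.323

VSWR ≈ 5.19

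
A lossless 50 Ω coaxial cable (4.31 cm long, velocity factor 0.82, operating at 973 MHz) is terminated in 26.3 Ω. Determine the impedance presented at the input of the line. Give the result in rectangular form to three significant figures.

λ = v/f = 0.82·c / 973 MHz = 0.253 m
βl = 2π·l/λ = 2π × 0.17 = 61.4°
tan(βl) = tan(61.4°) = 1.83
Z_in = Z_0·(Z_L + jZ_0·tanβl)/(Z_0 + jZ_L·tanβl)
     = 50·(26.3 + j91.6)/(50 + j48.2)

Z_in ≈ 59.4 + j34.4 Ω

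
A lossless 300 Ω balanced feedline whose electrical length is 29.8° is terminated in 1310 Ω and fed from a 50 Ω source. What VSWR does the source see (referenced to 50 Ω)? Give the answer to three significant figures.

VSWR ≈ 20.2

tan(βl) = 0.573
Z_in = Z_0·(Z_L + jZ_0·tanβl)/(Z_0 + jZ_L·tanβl) = 240 − j428 Ω
Γ_s = (Z_in − Z_s)/(Z_in + Z_s) = (190 − j428)/(290 − j428), |Γ_s| = 0.906
VSWR = (1 + |Γ_s|)/(1 − |Γ_s|)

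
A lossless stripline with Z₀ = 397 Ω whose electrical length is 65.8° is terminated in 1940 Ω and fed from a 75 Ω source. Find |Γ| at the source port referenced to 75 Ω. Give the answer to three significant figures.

|Γ| ≈ 0.708

tan(βl) = 2.23
Z_in = Z_0·(Z_L + jZ_0·tanβl)/(Z_0 + jZ_L·tanβl) = 96.8 − j170 Ω
Γ_s = (Z_in − Z_s)/(Z_in + Z_s) = (21.8 − j170)/(172 − j170), |Γ_s| = 0.708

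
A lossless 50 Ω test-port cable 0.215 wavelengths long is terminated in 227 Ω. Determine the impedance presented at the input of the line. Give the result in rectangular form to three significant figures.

βl = 2π × 0.215 = 77.4°
tan(βl) = tan(77.4°) = 4.47
Z_in = Z_0·(Z_L + jZ_0·tanβl)/(Z_0 + jZ_L·tanβl)
     = 50·(227 + j224)/(50 + j1020)

Z_in ≈ 11.5 − j10.6 Ω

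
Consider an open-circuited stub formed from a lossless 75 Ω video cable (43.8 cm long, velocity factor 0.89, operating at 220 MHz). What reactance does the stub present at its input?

X_in ≈ 62.8 Ω (inductive)

λ = v/f = 0.89·c / 220 MHz = 1.21 m
βl = 2π·l/λ = 2π × 0.361 = 130°
tan(βl) = -1.19
For an open-circuited stub, Z_in = −jZ_0·cot(βl) = −jZ_0/tan(βl)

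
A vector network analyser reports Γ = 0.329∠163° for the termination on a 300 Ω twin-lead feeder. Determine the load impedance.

Z_L ≈ 154 + j33.2 Ω

Z_L = Z_0·(1 + Γ)/(1 − Γ) = 300·(0.685 + j0.0962)/(1.31 − j0.0962)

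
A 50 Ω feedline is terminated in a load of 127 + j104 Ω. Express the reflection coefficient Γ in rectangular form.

Γ ≈ 0.58 + j0.247

Γ = (Z_L − Z_0)/(Z_L + Z_0) = (77 + j104)/(177 + j104)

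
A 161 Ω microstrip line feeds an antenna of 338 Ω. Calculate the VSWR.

VSWR ≈ 2.1

For a purely resistive load, VSWR = R_L/Z_0 or Z_0/R_L (whichever > 1) = 338/161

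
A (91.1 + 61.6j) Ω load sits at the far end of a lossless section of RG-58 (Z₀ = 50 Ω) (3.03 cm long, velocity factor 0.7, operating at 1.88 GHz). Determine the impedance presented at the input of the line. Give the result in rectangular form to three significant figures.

Z_in ≈ 17.9 − j6.69 Ω

λ = v/f = 0.7·c / 1.88 GHz = 0.112 m
βl = 2π·l/λ = 2π × 0.271 = 97.7°
tan(βl) = tan(97.7°) = -7.44
Z_in = Z_0·(Z_L + jZ_0·tanβl)/(Z_0 + jZ_L·tanβl)
     = 50·(91.1 − j311)/(508 − j678)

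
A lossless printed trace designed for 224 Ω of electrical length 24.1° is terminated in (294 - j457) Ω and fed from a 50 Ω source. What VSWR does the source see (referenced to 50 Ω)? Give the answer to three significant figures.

tan(βl) = 0.447
Z_in = Z_0·(Z_L + jZ_0·tanβl)/(Z_0 + jZ_L·tanβl) = 88.1 − j214 Ω
Γ_s = (Z_in − Z_s)/(Z_in + Z_s) = (38.1 − j214)/(138 − j214), |Γ_s| = 0.853
VSWR = (1 + |Γ_s|)/(1 − |Γ_s|)

VSWR ≈ 12.6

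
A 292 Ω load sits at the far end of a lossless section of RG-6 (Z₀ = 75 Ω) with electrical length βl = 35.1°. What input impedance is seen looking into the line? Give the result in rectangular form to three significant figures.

Z_in ≈ 51.4 − j87.9 Ω

tan(βl) = tan(35.1°) = 0.703
Z_in = Z_0·(Z_L + jZ_0·tanβl)/(Z_0 + jZ_L·tanβl)
     = 75·(292 + j52.7)/(75 + j205)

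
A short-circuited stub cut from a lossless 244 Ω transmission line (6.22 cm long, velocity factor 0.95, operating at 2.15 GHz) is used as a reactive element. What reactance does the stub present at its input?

λ = v/f = 0.95·c / 2.15 GHz = 0.133 m
βl = 2π·l/λ = 2π × 0.469 = 169°
tan(βl) = -0.196
For a short-circuited stub, Z_in = jZ_0·tan(βl)

X_in ≈ -47.8 Ω (capacitive)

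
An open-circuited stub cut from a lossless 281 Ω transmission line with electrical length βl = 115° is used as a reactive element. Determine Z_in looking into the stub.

tan(βl) = -2.14
For an open-circuited stub, Z_in = −jZ_0·cot(βl) = −jZ_0/tan(βl)

Z_in ≈ +j131 Ω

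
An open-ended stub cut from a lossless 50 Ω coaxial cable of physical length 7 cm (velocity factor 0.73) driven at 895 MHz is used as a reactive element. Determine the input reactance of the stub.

λ = v/f = 0.73·c / 895 MHz = 0.245 m
βl = 2π·l/λ = 2π × 0.286 = 103°
tan(βl) = -4.34
For an open-ended stub, Z_in = −jZ_0·cot(βl) = −jZ_0/tan(βl)

X_in ≈ 11.5 Ω (inductive)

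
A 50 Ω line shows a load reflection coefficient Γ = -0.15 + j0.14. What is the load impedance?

Z_L = Z_0·(1 + Γ)/(1 − Γ) = 50·(0.85 + j0.14)/(1.15 − j0.14)

Z_L ≈ 35.7 + j10.4 Ω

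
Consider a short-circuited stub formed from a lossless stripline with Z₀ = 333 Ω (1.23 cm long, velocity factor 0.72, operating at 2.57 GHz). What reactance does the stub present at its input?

X_in ≈ 437 Ω (inductive)

λ = v/f = 0.72·c / 2.57 GHz = 0.084 m
βl = 2π·l/λ = 2π × 0.146 = 52.7°
tan(βl) = 1.31
For a short-circuited stub, Z_in = jZ_0·tan(βl)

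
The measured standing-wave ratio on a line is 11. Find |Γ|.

|Γ| = (S − 1)/(S + 1) = (11 − 1)/(11 + 1) = 10/12

|Γ| ≈ 0.833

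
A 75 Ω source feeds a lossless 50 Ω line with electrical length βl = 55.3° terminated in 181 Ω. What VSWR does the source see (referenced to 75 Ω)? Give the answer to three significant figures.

VSWR ≈ 4.49

tan(βl) = 1.44
Z_in = Z_0·(Z_L + jZ_0·tanβl)/(Z_0 + jZ_L·tanβl) = 19.7 − j30.9 Ω
Γ_s = (Z_in − Z_s)/(Z_in + Z_s) = (-55.3 − j30.9)/(94.7 − j30.9), |Γ_s| = 0.636
VSWR = (1 + |Γ_s|)/(1 − |Γ_s|)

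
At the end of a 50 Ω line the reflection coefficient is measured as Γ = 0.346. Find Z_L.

Z_L ≈ 103 Ω

Z_L = Z_0·(1 + Γ)/(1 − Γ) = 50·(1.35)/(0.654)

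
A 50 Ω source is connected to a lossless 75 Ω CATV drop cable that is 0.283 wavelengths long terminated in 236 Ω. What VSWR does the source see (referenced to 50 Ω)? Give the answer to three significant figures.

VSWR ≈ 2.22

βl = 2π × 0.283 = 102°
tan(βl) = -4.75
Z_in = Z_0·(Z_L + jZ_0·tanβl)/(Z_0 + jZ_L·tanβl) = 24.8 + j14.1 Ω
Γ_s = (Z_in − Z_s)/(Z_in + Z_s) = (-25.2 + j14.1)/(74.8 + j14.1), |Γ_s| = 0.38
VSWR = (1 + |Γ_s|)/(1 − |Γ_s|)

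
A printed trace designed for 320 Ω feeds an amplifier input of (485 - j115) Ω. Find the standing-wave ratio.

VSWR ≈ 1.66

Γ = (Z_L − Z_0)/(Z_L + Z_0) = (165 − j115)/(805 − j115)
|Γ| = 201/813 = 0.247
VSWR = (1 + |Γ|)/(1 − |Γ|) = 1.25/0.753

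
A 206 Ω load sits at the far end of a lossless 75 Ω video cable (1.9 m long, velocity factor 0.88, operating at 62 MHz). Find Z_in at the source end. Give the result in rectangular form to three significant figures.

λ = v/f = 0.88·c / 62 MHz = 4.26 m
βl = 2π·l/λ = 2π × 0.446 = 161°
tan(βl) = tan(161°) = -0.351
Z_in = Z_0·(Z_L + jZ_0·tanβl)/(Z_0 + jZ_L·tanβl)
     = 75·(206 − j26.4)/(75 − j72.4)

Z_in ≈ 120 + j89.3 Ω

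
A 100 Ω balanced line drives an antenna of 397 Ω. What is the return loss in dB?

RL ≈ 4.47 dB

Γ = (397 − 100)/(397 + 100) = 0.598
RL = −20·log₁₀|Γ| = −20·log₁₀(0.598)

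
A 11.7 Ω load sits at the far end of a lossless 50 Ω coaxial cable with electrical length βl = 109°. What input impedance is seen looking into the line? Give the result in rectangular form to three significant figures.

Z_in ≈ 75.5 − j93.9 Ω

tan(βl) = tan(109°) = -2.9
Z_in = Z_0·(Z_L + jZ_0·tanβl)/(Z_0 + jZ_L·tanβl)
     = 50·(11.7 − j145)/(50 − j34)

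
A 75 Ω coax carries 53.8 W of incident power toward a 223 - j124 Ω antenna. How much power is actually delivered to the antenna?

P_delivered ≈ 34.5 W

|Γ| = |(148 − j124)/(298 − j124)| = 0.598
|Γ|² = 0.358
P_refl = |Γ|²·P_inc = 19.3 W, P_del = (1 − |Γ|²)·P_inc = 34.5 W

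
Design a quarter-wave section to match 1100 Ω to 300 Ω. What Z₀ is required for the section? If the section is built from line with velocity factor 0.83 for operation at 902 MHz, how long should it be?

Z_qwt = √(Z_0·R_L) = √(300 × 1100) = √330000
λ = 0.83·c/f = 0.276 m, so l = λ/4 = 0.069 m

Z_qwt ≈ 574 Ω; length ≈ 6.9 cm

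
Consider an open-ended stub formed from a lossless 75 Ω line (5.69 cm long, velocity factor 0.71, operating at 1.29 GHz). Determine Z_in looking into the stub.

λ = v/f = 0.71·c / 1.29 GHz = 0.165 m
βl = 2π·l/λ = 2π × 0.345 = 124°
tan(βl) = -1.48
For an open-ended stub, Z_in = −jZ_0·cot(βl) = −jZ_0/tan(βl)

Z_in ≈ +j50.7 Ω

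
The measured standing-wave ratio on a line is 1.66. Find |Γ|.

|Γ| = (S − 1)/(S + 1) = (1.66 − 1)/(1.66 + 1) = 0.66/2.66

|Γ| ≈ 0.248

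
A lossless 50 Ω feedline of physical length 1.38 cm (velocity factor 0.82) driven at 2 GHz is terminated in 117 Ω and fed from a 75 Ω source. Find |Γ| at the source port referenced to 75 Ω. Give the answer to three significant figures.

|Γ| ≈ 0.423

λ = v/f = 0.82·c / 2 GHz = 0.123 m
βl = 2π·l/λ = 2π × 0.112 = 40.4°
tan(βl) = 0.851
Z_in = Z_0·(Z_L + jZ_0·tanβl)/(Z_0 + jZ_L·tanβl) = 40.6 − j38.4 Ω
Γ_s = (Z_in − Z_s)/(Z_in + Z_s) = (-34.4 − j38.4)/(116 − j38.4), |Γ_s| = 0.423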